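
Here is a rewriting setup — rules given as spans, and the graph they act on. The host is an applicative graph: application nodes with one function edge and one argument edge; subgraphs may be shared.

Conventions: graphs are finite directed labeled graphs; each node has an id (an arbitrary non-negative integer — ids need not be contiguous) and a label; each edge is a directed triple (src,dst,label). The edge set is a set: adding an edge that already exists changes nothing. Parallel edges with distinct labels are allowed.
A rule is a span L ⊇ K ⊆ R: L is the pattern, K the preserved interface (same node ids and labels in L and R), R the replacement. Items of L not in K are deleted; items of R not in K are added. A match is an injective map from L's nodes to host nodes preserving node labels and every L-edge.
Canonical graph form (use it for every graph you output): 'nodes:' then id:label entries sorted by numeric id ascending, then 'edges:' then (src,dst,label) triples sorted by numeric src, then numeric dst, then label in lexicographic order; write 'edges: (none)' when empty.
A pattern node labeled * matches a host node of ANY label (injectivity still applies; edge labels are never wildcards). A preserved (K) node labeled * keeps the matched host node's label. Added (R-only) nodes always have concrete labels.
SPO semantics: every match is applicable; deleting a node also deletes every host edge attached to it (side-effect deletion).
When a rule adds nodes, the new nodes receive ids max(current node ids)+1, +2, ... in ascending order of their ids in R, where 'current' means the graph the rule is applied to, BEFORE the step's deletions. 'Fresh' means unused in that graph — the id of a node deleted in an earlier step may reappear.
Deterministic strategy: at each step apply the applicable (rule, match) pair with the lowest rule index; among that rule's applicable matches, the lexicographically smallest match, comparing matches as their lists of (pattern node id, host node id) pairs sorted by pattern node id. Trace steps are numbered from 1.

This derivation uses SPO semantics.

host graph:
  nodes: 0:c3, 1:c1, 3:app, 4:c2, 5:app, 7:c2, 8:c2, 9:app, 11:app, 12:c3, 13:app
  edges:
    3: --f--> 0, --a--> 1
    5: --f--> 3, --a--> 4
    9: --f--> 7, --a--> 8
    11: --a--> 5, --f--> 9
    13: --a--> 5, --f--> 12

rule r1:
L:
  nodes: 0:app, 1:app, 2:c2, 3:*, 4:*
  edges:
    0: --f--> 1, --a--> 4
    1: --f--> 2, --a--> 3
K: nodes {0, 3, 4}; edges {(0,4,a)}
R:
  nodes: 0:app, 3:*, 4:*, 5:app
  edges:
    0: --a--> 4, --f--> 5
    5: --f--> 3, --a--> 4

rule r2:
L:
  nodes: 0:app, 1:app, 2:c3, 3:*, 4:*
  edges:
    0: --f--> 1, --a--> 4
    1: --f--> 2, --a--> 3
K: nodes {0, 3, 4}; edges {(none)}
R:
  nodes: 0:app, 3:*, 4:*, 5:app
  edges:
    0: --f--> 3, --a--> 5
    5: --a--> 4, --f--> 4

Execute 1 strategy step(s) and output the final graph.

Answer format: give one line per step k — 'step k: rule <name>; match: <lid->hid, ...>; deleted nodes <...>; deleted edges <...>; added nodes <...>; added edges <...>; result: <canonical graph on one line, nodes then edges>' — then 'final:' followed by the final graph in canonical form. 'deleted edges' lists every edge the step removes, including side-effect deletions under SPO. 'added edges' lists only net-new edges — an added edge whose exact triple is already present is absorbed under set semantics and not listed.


step 1: rule r1; match: 0->11, 1->9, 2->7, 3->8, 4->5; deleted nodes 7, 9; deleted edges (9,7,f); (9,8,a); (11,9,f); added nodes 14; added edges (11,14,f); (14,5,a); (14,8,f); result: nodes: 0:c3, 1:c1, 3:app, 4:c2, 5:app, 8:c2, 11:app, 12:c3, 13:app, 14:app edges: (3,0,f); (3,1,a); (5,3,f); (5,4,a); (11,5,a); (11,14,f); (13,5,a); (13,12,f); (14,5,a); (14,8,f)
final:
nodes: 0:c3, 1:c1, 3:app, 4:c2, 5:app, 8:c2, 11:app, 12:c3, 13:app, 14:app
edges: (3,0,f); (3,1,a); (5,3,f); (5,4,a); (11,5,a); (11,14,f); (13,5,a); (13,12,f); (14,5,a); (14,8,f)


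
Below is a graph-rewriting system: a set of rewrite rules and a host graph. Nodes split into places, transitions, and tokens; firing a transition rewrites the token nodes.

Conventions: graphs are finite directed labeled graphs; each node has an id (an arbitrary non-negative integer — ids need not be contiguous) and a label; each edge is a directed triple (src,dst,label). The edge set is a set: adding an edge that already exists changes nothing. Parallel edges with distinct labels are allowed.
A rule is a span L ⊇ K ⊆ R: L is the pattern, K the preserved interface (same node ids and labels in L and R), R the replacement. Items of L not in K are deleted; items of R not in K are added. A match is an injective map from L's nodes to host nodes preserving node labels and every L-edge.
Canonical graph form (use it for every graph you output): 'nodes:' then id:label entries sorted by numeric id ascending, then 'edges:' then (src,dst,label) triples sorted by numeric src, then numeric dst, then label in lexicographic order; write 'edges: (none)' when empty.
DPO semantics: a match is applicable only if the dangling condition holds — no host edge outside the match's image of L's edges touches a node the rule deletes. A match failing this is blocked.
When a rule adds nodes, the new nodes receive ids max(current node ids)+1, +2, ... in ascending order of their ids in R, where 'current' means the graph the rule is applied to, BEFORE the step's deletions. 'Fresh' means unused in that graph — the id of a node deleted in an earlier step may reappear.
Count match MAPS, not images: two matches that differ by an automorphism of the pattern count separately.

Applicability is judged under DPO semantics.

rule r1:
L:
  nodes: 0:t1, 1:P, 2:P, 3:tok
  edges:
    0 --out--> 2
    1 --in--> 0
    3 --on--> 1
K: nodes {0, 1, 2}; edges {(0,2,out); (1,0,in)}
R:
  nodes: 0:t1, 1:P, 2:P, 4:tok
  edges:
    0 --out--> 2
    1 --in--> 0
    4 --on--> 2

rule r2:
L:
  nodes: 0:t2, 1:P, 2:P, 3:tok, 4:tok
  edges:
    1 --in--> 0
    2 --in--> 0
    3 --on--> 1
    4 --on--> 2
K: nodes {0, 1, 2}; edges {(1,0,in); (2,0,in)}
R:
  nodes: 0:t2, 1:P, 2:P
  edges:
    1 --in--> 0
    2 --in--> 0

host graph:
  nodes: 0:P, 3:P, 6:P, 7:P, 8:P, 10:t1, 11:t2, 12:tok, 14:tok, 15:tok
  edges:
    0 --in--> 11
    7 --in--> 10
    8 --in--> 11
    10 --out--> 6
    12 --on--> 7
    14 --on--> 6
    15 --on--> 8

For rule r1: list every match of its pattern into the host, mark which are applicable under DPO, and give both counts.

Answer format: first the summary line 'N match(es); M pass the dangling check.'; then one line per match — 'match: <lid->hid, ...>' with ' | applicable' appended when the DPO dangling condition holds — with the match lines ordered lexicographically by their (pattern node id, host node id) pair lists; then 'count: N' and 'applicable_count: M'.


1 match(es); 1 pass the dangling check.
match: 0->10, 1->7, 2->6, 3->12 | applicable
count: 1
applicable_count: 1


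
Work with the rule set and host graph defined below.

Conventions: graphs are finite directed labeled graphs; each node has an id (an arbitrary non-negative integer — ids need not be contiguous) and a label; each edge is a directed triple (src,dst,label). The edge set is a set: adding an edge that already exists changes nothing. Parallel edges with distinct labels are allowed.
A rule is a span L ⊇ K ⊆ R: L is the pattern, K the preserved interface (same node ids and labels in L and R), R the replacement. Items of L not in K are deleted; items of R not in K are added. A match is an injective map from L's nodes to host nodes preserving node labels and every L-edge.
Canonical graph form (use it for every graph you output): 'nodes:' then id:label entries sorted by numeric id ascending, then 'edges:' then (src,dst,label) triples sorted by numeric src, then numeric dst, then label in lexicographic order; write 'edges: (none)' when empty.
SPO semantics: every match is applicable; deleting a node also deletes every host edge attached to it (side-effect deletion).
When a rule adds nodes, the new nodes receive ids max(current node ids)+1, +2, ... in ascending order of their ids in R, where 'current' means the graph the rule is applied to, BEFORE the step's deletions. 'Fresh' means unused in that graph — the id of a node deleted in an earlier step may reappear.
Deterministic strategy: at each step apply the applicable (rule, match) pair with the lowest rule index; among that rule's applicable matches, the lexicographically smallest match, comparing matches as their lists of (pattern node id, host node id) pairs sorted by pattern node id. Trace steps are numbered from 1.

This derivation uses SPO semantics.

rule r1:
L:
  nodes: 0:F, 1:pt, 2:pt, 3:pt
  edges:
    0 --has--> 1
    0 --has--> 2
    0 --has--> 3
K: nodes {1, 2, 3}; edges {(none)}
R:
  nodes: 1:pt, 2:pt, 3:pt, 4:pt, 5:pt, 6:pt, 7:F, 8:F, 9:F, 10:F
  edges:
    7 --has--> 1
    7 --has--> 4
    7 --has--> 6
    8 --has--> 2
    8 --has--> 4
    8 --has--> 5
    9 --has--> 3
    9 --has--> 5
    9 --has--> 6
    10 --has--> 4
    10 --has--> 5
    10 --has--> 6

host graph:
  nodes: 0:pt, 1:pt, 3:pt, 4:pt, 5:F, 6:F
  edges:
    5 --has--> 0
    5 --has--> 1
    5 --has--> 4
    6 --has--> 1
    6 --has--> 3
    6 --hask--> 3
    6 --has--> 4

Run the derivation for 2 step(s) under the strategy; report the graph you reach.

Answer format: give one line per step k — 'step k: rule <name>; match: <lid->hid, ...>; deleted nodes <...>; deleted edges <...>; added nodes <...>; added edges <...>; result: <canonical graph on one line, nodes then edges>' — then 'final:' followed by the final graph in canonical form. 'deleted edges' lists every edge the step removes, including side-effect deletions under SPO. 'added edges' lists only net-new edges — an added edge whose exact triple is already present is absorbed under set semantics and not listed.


step 1: rule r1; match: 0->5, 1->0, 2->1, 3->4; deleted nodes 5; deleted edges (5,0,has); (5,1,has); (5,4,has); added nodes 7, 8, 9, 10, 11, 12, 13; added edges (10,0,has); (10,7,has); (10,9,has); (11,1,has); (11,7,has); (11,8,has); (12,4,has); (12,8,has); (12,9,has); (13,7,has); (13,8,has); (13,9,has); result: nodes: 0:pt, 1:pt, 3:pt, 4:pt, 6:F, 7:pt, 8:pt, 9:pt, 10:F, 11:F, 12:F, 13:F edges: (6,1,has); (6,3,has); (6,3,hask); (6,4,has); (10,0,has); (10,7,has); (10,9,has); (11,1,has); (11,7,has); (11,8,has); (12,4,has); (12,8,has); (12,9,has); (13,7,has); (13,8,has); (13,9,has)
step 2: rule r1; match: 0->6, 1->1, 2->3, 3->4; deleted nodes 6; deleted edges (6,1,has); (6,3,has); (6,3,hask); (6,4,has); added nodes 14, 15, 16, 17, 18, 19, 20; added edges (17,1,has); (17,14,has); (17,16,has); (18,3,has); (18,14,has); (18,15,has); (19,4,has); (19,15,has); (19,16,has); (20,14,has); (20,15,has); (20,16,has); result: nodes: 0:pt, 1:pt, 3:pt, 4:pt, 7:pt, 8:pt, 9:pt, 10:F, 11:F, 12:F, 13:F, 14:pt, 15:pt, 16:pt, 17:F, 18:F, 19:F, 20:F edges: (10,0,has); (10,7,has); (10,9,has); (11,1,has); (11,7,has); (11,8,has); (12,4,has); (12,8,has); (12,9,has); (13,7,has); (13,8,has); (13,9,has); (17,1,has); (17,14,has); (17,16,has); (18,3,has); (18,14,has); (18,15,has); (19,4,has); (19,15,has); (19,16,has); (20,14,has); (20,15,has); (20,16,has)
final:
nodes: 0:pt, 1:pt, 3:pt, 4:pt, 7:pt, 8:pt, 9:pt, 10:F, 11:F, 12:F, 13:F, 14:pt, 15:pt, 16:pt, 17:F, 18:F, 19:F, 20:F
edges: (10,0,has); (10,7,has); (10,9,has); (11,1,has); (11,7,has); (11,8,has); (12,4,has); (12,8,has); (12,9,has); (13,7,has); (13,8,has); (13,9,has); (17,1,has); (17,14,has); (17,16,has); (18,3,has); (18,14,has); (18,15,has); (19,4,has); (19,15,has); (19,16,has); (20,14,has); (20,15,has); (20,16,has)


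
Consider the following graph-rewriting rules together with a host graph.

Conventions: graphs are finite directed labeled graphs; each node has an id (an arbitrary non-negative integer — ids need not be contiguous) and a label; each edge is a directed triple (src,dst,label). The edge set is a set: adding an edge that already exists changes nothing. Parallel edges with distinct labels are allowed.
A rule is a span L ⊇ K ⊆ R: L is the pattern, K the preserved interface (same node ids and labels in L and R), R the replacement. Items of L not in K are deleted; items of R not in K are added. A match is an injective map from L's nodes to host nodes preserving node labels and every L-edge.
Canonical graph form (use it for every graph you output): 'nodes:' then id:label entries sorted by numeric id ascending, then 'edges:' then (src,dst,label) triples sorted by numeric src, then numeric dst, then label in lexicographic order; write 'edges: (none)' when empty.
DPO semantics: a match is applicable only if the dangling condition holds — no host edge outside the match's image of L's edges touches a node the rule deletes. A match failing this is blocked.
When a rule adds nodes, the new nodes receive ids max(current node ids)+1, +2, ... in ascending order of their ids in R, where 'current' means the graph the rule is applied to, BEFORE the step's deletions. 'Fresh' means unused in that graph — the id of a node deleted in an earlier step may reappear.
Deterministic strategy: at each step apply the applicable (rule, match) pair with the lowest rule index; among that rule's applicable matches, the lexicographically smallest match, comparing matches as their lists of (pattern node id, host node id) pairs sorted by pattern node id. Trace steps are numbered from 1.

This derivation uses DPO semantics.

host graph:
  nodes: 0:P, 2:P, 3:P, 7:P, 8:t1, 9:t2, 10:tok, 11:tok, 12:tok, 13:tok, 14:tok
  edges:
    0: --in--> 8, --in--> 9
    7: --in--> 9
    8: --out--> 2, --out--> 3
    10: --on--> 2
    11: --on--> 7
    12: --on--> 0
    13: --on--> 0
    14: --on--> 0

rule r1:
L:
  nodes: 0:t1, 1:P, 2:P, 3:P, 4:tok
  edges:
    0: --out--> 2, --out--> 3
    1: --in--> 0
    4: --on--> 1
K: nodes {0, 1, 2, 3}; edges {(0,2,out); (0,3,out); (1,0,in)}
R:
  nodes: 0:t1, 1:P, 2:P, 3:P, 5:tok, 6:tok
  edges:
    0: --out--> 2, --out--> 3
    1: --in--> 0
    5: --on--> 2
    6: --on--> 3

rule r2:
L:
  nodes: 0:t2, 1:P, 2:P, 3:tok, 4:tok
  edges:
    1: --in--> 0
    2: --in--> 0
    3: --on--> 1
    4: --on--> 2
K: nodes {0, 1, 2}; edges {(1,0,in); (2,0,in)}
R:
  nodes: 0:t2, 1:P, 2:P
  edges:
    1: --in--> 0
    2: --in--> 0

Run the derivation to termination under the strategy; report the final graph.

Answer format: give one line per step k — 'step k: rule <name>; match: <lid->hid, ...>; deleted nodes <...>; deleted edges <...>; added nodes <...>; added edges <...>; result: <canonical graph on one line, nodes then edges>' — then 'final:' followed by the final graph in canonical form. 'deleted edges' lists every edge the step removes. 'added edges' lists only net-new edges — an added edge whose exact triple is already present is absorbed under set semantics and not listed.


step 1: rule r1; match: 0->8, 1->0, 2->2, 3->3, 4->12; deleted nodes 12; deleted edges (12,0,on); added nodes 15, 16; added edges (15,2,on); (16,3,on); result: nodes: 0:P, 2:P, 3:P, 7:P, 8:t1, 9:t2, 10:tok, 11:tok, 13:tok, 14:tok, 15:tok, 16:tok edges: (0,8,in); (0,9,in); (7,9,in); (8,2,out); (8,3,out); (10,2,on); (11,7,on); (13,0,on); (14,0,on); (15,2,on); (16,3,on)
step 2: rule r1; match: 0->8, 1->0, 2->2, 3->3, 4->13; deleted nodes 13; deleted edges (13,0,on); added nodes 17, 18; added edges (17,2,on); (18,3,on); result: nodes: 0:P, 2:P, 3:P, 7:P, 8:t1, 9:t2, 10:tok, 11:tok, 14:tok, 15:tok, 16:tok, 17:tok, 18:tok edges: (0,8,in); (0,9,in); (7,9,in); (8,2,out); (8,3,out); (10,2,on); (11,7,on); (14,0,on); (15,2,on); (16,3,on); (17,2,on); (18,3,on)
step 3: rule r1; match: 0->8, 1->0, 2->2, 3->3, 4->14; deleted nodes 14; deleted edges (14,0,on); added nodes 19, 20; added edges (19,2,on); (20,3,on); result: nodes: 0:P, 2:P, 3:P, 7:P, 8:t1, 9:t2, 10:tok, 11:tok, 15:tok, 16:tok, 17:tok, 18:tok, 19:tok, 20:tok edges: (0,8,in); (0,9,in); (7,9,in); (8,2,out); (8,3,out); (10,2,on); (11,7,on); (15,2,on); (16,3,on); (17,2,on); (18,3,on); (19,2,on); (20,3,on)
final:
nodes: 0:P, 2:P, 3:P, 7:P, 8:t1, 9:t2, 10:tok, 11:tok, 15:tok, 16:tok, 17:tok, 18:tok, 19:tok, 20:tok
edges: (0,8,in); (0,9,in); (7,9,in); (8,2,out); (8,3,out); (10,2,on); (11,7,on); (15,2,on); (16,3,on); (17,2,on); (18,3,on); (19,2,on); (20,3,on)


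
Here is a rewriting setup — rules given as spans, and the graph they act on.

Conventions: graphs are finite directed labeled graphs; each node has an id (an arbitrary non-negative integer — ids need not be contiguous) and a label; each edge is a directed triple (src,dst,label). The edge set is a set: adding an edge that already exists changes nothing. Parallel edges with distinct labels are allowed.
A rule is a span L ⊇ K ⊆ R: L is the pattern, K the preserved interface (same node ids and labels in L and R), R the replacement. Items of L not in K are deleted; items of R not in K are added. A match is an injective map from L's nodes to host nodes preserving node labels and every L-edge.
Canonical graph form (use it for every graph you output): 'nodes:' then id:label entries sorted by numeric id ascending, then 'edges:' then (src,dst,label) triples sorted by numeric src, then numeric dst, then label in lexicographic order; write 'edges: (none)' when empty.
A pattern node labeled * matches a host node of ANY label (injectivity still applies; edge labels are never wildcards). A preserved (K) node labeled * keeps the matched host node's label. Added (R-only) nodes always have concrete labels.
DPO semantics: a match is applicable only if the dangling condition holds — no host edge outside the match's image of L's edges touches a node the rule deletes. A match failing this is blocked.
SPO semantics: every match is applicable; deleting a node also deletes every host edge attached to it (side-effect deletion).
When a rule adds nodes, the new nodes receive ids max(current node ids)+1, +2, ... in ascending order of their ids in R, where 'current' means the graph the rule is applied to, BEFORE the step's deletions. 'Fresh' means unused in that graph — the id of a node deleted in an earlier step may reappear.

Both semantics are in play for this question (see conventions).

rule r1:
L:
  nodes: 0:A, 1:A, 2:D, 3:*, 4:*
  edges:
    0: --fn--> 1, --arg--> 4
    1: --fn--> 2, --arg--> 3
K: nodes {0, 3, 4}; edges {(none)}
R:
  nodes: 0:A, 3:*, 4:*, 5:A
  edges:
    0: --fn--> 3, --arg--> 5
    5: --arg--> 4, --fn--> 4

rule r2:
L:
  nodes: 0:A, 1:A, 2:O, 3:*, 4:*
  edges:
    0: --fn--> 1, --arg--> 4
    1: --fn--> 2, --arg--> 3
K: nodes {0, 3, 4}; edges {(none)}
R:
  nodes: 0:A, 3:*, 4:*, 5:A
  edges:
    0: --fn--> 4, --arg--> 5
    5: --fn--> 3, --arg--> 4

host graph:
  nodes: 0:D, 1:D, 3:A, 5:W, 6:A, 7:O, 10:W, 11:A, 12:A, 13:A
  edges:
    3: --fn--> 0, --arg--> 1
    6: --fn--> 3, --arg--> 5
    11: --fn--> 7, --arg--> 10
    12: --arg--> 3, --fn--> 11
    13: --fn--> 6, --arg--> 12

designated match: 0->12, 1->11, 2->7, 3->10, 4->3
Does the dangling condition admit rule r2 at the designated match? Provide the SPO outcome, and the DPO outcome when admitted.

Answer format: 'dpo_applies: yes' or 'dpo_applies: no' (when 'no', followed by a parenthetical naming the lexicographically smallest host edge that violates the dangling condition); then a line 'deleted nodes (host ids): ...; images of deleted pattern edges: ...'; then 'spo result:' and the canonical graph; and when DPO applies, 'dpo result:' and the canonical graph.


dpo_applies: yes
deleted nodes (host ids): 7, 11; images of deleted pattern edges: (11,7,fn); (11,10,arg); (12,3,arg); (12,11,fn)
spo result:
nodes: 0:D, 1:D, 3:A, 5:W, 6:A, 10:W, 12:A, 13:A, 14:A
edges: (3,0,fn); (3,1,arg); (6,3,fn); (6,5,arg); (12,3,fn); (12,14,arg); (13,6,fn); (13,12,arg); (14,3,arg); (14,10,fn)
dpo result:
nodes: 0:D, 1:D, 3:A, 5:W, 6:A, 10:W, 12:A, 13:A, 14:A
edges: (3,0,fn); (3,1,arg); (6,3,fn); (6,5,arg); (12,3,fn); (12,14,arg); (13,6,fn); (13,12,arg); (14,3,arg); (14,10,fn)


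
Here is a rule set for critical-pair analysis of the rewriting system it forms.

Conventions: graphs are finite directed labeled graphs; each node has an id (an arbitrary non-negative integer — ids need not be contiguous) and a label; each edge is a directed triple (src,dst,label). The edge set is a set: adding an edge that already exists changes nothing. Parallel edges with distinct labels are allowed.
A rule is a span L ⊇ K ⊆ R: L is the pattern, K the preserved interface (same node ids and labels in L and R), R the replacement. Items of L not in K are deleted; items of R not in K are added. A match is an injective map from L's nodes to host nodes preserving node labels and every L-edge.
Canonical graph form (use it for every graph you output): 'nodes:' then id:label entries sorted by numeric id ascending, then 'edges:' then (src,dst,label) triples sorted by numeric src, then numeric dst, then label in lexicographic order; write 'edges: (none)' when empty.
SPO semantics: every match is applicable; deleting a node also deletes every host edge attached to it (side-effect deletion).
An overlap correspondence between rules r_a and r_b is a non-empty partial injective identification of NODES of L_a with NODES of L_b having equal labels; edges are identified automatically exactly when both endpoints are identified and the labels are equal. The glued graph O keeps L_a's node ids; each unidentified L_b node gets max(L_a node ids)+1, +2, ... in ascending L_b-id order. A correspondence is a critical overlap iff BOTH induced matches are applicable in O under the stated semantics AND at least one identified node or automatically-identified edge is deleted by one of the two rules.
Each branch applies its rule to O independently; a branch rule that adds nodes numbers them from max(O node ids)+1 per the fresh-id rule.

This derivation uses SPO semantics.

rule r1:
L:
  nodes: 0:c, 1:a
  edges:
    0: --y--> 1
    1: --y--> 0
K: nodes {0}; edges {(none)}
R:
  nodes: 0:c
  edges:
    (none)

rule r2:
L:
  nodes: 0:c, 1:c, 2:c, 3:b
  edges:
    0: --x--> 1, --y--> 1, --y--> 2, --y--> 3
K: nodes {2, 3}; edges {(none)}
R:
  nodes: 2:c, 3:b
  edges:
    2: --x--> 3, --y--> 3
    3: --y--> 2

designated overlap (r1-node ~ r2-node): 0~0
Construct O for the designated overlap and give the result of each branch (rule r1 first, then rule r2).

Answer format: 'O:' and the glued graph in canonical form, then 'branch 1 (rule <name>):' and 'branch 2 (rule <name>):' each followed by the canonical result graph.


O:
nodes: 0:c, 1:a, 2:c, 3:c, 4:b
edges: (0,1,y); (0,2,x); (0,2,y); (0,3,y); (0,4,y); (1,0,y)
branch 1 (rule r1):
nodes: 0:c, 2:c, 3:c, 4:b
edges: (0,2,x); (0,2,y); (0,3,y); (0,4,y)
branch 2 (rule r2):
nodes: 1:a, 3:c, 4:b
edges: (3,4,x); (3,4,y); (4,3,y)


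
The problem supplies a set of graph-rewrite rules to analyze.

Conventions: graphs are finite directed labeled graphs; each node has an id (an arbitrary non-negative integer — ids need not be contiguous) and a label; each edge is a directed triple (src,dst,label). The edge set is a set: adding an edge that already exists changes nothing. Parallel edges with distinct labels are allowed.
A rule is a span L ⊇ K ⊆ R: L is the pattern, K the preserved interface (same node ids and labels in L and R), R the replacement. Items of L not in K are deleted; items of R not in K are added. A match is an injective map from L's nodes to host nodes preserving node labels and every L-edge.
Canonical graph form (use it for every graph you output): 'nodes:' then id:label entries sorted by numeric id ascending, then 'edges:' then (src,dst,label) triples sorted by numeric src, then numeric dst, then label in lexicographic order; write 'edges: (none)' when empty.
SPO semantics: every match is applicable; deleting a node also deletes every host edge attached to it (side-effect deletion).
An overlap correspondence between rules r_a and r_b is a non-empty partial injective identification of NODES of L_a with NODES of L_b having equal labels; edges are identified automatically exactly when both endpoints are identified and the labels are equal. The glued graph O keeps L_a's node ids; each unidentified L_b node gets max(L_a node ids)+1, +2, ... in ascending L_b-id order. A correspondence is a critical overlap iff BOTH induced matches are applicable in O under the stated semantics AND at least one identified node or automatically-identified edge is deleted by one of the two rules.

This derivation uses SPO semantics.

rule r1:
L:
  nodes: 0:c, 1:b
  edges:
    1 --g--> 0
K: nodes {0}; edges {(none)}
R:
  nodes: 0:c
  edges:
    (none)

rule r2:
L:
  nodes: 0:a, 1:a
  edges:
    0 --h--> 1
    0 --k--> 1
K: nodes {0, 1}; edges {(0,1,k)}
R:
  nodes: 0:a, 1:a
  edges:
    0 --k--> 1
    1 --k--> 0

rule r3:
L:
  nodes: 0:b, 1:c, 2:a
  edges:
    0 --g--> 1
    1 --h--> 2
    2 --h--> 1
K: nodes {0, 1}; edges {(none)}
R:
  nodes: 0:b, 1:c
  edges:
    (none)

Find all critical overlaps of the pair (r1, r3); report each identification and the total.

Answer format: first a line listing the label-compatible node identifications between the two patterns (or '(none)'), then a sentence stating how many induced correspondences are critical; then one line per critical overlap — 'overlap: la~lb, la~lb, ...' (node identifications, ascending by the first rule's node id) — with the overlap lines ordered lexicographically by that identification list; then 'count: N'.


label-compatible node identifications between L(r1) and L(r3): 0~1, 1~0
2 of the induced correspondences are critical overlaps of r1 and r3.
overlap: 0~1, 1~0
overlap: 1~0
count: 2


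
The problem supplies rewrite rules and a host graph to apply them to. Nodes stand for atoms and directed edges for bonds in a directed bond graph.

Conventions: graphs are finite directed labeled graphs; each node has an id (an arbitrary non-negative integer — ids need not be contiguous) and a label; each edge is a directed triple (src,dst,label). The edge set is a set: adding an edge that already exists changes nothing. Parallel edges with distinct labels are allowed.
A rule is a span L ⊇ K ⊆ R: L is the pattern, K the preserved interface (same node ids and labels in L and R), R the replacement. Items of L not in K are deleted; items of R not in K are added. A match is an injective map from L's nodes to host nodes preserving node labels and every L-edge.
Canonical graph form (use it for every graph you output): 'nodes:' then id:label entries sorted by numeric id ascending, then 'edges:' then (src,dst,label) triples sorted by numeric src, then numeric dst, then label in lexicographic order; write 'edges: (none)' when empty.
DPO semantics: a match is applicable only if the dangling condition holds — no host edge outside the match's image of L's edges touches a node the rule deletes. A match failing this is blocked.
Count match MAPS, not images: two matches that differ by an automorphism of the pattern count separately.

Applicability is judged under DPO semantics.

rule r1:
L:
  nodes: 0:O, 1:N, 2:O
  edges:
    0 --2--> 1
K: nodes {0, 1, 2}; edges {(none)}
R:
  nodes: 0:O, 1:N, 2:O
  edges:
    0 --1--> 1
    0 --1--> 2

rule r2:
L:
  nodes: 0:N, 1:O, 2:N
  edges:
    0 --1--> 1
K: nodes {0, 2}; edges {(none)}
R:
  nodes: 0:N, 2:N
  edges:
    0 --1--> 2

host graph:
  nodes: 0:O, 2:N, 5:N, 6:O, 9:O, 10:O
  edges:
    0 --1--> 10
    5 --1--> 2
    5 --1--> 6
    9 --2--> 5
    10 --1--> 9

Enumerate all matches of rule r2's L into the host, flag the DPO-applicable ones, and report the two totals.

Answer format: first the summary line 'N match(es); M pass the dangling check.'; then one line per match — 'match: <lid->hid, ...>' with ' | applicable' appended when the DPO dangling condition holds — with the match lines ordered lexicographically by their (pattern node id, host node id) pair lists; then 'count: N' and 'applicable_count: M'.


1 match(es); 1 pass the dangling check.
match: 0->5, 1->6, 2->2 | applicable
count: 1
applicable_count: 1


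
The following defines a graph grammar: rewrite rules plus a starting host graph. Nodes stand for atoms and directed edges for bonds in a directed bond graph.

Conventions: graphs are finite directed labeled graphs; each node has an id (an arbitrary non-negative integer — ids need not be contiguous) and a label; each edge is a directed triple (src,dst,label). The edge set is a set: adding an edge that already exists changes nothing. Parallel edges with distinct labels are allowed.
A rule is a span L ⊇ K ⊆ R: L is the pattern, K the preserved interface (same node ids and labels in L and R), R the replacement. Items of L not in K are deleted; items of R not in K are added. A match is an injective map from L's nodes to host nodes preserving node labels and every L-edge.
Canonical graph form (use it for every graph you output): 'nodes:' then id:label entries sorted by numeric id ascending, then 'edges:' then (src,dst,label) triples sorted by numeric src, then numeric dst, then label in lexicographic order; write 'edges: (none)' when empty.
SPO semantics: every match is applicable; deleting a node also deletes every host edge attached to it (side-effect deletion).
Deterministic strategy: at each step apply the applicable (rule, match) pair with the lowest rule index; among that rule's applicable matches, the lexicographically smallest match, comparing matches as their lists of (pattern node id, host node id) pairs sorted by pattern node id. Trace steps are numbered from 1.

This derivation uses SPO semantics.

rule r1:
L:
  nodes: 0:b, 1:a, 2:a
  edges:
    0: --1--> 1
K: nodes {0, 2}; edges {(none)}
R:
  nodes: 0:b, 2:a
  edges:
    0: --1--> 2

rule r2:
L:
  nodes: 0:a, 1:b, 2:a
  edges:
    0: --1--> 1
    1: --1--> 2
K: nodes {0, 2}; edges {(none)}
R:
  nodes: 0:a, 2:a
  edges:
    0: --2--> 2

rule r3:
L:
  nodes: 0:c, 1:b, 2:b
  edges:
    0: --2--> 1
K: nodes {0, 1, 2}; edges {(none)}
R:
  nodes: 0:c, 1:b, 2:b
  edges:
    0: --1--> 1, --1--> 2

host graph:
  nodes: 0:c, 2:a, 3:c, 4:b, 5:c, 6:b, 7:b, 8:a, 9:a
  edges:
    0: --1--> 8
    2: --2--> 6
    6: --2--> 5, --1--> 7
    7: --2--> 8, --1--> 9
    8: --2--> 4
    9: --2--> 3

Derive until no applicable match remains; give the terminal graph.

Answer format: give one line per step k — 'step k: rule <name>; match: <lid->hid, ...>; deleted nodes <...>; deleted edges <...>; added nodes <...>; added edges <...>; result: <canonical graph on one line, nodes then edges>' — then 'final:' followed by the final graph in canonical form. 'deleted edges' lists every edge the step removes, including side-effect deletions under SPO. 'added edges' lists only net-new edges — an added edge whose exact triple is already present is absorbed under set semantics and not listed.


step 1: rule r1; match: 0->7, 1->9, 2->2; deleted nodes 9; deleted edges (7,9,1); (9,3,2); added nodes (none); added edges (7,2,1); result: nodes: 0:c, 2:a, 3:c, 4:b, 5:c, 6:b, 7:b, 8:a edges: (0,8,1); (2,6,2); (6,5,2); (6,7,1); (7,2,1); (7,8,2); (8,4,2)
step 2: rule r1; match: 0->7, 1->2, 2->8; deleted nodes 2; deleted edges (2,6,2); (7,2,1); added nodes (none); added edges (7,8,1); result: nodes: 0:c, 3:c, 4:b, 5:c, 6:b, 7:b, 8:a edges: (0,8,1); (6,5,2); (6,7,1); (7,8,1); (7,8,2); (8,4,2)
final:
nodes: 0:c, 3:c, 4:b, 5:c, 6:b, 7:b, 8:a
edges: (0,8,1); (6,5,2); (6,7,1); (7,8,1); (7,8,2); (8,4,2)


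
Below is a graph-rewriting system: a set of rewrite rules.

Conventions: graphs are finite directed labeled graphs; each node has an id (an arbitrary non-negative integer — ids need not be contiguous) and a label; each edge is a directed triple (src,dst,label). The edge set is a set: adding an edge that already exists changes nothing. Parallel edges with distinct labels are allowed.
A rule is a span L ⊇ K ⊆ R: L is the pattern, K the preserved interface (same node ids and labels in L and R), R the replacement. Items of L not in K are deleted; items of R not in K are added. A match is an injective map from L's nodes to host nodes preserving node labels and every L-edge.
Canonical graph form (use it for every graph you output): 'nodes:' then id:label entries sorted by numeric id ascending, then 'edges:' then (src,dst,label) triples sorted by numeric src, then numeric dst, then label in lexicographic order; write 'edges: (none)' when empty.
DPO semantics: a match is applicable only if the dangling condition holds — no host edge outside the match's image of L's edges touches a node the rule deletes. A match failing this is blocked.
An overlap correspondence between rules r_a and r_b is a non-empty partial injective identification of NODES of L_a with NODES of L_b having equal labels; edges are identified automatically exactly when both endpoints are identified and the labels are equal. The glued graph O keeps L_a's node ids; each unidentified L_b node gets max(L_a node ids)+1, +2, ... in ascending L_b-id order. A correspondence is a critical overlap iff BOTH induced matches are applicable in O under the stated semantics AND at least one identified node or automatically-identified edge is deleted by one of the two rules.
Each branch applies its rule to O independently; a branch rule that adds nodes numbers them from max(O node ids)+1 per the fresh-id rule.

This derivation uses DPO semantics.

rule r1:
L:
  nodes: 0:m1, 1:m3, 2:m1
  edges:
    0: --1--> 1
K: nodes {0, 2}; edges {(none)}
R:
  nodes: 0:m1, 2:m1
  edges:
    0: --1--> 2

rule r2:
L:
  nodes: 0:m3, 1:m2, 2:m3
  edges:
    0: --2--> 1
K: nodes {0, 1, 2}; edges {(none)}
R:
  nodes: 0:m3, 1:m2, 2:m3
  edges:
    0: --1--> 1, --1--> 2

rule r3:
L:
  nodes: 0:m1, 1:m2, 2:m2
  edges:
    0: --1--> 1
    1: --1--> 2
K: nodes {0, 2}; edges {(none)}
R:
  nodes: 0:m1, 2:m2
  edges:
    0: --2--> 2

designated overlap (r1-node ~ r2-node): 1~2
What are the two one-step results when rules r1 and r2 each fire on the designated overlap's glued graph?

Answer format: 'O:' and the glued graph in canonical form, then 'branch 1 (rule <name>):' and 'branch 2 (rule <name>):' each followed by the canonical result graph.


O:
nodes: 0:m1, 1:m3, 2:m1, 3:m3, 4:m2
edges: (0,1,1); (3,4,2)
branch 1 (rule r1):
nodes: 0:m1, 2:m1, 3:m3, 4:m2
edges: (0,2,1); (3,4,2)
branch 2 (rule r2):
nodes: 0:m1, 1:m3, 2:m1, 3:m3, 4:m2
edges: (0,1,1); (3,1,1); (3,4,1)


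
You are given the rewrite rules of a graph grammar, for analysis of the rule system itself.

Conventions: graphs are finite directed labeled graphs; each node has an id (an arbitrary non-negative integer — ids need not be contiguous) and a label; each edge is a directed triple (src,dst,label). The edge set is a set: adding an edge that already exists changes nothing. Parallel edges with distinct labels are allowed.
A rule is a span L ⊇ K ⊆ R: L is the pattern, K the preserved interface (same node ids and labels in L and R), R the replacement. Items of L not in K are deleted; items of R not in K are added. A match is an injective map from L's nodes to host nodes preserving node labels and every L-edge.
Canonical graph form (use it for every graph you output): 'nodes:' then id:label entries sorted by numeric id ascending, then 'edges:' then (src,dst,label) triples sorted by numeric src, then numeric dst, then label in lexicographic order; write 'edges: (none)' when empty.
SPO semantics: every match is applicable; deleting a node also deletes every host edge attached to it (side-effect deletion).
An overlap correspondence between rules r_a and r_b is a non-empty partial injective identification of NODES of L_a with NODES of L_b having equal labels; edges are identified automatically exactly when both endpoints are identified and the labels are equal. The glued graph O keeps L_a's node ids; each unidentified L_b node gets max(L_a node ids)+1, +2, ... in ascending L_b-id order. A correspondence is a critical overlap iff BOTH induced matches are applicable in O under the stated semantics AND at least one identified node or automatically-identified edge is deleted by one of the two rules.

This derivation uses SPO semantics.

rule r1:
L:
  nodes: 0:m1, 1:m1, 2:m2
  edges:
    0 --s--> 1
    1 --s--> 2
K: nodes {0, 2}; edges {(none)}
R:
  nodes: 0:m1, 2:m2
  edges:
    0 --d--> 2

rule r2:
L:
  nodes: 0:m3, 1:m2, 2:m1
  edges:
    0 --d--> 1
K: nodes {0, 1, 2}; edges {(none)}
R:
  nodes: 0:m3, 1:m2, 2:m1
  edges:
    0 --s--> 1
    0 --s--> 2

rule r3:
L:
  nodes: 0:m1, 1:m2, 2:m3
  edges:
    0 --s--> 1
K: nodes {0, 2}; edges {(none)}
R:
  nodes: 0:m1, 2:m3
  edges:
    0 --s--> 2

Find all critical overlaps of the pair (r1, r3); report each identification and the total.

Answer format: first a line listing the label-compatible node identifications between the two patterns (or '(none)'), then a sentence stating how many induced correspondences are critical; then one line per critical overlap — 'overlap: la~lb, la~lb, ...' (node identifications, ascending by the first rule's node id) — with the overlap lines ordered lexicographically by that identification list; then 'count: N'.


label-compatible node identifications between L(r1) and L(r3): 0~0, 1~0, 2~1
4 of the induced correspondences are critical overlaps of r1 and r3.
overlap: 0~0, 2~1
overlap: 1~0
overlap: 1~0, 2~1
overlap: 2~1
count: 4


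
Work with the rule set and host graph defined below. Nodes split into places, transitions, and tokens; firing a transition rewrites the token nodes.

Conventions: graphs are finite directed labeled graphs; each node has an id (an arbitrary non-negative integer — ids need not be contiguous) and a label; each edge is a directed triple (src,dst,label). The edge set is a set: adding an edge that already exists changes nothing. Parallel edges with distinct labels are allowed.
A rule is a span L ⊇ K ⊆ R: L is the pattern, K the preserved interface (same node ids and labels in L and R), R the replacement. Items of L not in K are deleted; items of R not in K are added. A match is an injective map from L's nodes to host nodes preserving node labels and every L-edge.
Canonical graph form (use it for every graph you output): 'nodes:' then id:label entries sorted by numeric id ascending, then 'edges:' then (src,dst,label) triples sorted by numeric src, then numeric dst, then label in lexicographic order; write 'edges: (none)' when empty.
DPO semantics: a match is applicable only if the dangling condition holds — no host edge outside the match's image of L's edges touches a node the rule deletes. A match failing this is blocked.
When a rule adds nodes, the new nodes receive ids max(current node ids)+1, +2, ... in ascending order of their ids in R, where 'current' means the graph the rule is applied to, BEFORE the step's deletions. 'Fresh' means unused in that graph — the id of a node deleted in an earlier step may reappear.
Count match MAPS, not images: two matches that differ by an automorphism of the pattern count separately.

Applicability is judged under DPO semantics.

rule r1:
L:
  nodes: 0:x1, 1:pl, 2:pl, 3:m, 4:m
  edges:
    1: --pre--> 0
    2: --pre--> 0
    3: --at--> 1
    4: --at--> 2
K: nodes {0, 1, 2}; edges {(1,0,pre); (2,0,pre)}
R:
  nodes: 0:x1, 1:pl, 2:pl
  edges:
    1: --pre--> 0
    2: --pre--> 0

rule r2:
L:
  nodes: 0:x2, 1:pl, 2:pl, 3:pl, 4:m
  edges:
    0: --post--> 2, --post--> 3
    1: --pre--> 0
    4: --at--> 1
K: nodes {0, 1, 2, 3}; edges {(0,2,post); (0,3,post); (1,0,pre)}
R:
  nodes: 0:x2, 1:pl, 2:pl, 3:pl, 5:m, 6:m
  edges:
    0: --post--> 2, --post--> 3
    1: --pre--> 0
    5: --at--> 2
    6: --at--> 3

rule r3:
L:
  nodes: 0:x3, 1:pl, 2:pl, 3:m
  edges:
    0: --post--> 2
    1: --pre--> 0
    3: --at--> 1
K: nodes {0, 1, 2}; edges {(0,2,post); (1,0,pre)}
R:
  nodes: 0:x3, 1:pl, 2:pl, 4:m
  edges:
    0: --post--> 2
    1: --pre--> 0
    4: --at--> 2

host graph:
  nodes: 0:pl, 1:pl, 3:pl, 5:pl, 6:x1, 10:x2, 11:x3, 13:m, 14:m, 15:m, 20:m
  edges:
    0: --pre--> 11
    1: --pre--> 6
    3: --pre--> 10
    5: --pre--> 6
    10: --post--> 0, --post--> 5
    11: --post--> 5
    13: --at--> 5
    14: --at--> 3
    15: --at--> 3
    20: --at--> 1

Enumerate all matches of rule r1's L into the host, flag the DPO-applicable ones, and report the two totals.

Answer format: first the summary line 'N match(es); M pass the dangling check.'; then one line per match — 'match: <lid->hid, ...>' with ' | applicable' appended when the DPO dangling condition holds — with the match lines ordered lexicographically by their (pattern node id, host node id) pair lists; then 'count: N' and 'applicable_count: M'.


2 match(es); 2 pass the dangling check.
match: 0->6, 1->1, 2->5, 3->20, 4->13 | applicable
match: 0->6, 1->5, 2->1, 3->13, 4->20 | applicable
count: 2
applicable_count: 2
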